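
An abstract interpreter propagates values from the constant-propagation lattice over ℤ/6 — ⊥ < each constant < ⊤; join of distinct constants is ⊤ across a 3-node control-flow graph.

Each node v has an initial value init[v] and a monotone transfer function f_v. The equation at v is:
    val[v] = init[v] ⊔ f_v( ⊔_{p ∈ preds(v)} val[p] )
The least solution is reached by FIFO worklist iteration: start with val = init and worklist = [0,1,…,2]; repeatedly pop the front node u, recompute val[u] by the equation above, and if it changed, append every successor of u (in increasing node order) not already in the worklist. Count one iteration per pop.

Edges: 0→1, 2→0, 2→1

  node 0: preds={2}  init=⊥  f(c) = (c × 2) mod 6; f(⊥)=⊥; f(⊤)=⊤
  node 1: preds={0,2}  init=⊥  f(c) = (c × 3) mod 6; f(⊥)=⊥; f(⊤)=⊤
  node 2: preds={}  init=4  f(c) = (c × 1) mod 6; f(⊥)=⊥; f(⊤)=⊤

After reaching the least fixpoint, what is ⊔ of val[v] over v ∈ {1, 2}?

⊤

Iteration log — 3 steps:
  step 1. node 0  ⊔preds=4  new=2  old=⊥  +wl: 
  step 2. node 1  ⊔preds=⊤  new=⊤  old=⊥  +wl: 
  step 3. node 2  ⊔preds=⊥  new=4  stable

Least fixpoint reached:
  node 0: 2
  node 1: ⊤
  node 2: 4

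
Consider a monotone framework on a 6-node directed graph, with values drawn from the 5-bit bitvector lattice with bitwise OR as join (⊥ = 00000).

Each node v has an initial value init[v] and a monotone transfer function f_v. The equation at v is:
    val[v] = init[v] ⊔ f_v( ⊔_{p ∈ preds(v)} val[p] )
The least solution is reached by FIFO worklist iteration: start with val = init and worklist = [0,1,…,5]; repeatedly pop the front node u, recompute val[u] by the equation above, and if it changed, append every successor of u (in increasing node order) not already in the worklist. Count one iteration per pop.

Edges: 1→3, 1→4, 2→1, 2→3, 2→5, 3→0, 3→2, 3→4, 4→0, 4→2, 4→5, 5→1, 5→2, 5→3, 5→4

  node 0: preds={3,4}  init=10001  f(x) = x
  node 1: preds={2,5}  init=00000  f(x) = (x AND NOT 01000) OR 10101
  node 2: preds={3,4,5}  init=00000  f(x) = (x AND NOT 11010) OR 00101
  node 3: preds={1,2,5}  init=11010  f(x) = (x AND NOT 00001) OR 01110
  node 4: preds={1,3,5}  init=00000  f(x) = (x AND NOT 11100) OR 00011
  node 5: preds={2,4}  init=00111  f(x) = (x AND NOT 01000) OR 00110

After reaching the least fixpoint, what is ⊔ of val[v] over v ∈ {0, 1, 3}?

Trace (9 dequeues):
  [1] u=0 | in 11010 | out 11011 | prev 10001 | push {}
  [2] u=1 | in 00111 | out 10111 | prev 00000 | push {}
  [3] u=2 | in 11111 | out 00101 | prev 00000 | push {1}
  [4] u=3 | in 10111 | out 11110 | prev 11010 | push {0,2}
  [5] u=4 | in 11111 | out 00011 | prev 00000 | push {}
  [6] u=5 | in 00111 | out 00111 | ==
  [7] u=1 | in 00111 | out 10111 | ==
  [8] u=0 | in 11111 | out 11111 | prev 11011 | push {}
  [9] u=2 | in 11111 | out 00101 | ==

Converged values:
  [0] 11111
  [1] 10111
  [2] 00101
  [3] 11110
  [4] 00011
  [5] 00111

11111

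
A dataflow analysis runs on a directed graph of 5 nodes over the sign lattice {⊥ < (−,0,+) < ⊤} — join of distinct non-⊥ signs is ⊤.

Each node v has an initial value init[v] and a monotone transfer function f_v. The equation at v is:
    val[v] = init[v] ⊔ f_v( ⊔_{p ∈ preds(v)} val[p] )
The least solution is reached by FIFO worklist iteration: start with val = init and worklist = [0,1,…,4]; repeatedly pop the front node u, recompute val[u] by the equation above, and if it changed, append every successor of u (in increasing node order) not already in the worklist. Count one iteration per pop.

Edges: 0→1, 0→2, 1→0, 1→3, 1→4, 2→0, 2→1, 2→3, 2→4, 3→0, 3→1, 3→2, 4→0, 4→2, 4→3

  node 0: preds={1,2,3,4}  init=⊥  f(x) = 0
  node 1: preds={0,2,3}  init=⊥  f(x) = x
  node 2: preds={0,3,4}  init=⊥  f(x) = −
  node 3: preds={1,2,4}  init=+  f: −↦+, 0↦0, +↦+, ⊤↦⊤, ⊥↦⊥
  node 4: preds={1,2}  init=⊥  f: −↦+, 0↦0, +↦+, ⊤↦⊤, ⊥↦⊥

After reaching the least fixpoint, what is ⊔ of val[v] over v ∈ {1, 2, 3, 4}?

⊤

Trace (9 dequeues):
  [1] u=0 | in + | out 0 | prev ⊥ | push {}
  [2] u=1 | in ⊤ | out ⊤ | prev ⊥ | push {0}
  [3] u=2 | in ⊤ | out − | prev ⊥ | push {1}
  [4] u=3 | in ⊤ | out ⊤ | prev + | push {2}
  [5] u=4 | in ⊤ | out ⊤ | prev ⊥ | push {3}
  [6] u=0 | in ⊤ | out 0 | ==
  [7] u=1 | in ⊤ | out ⊤ | ==
  [8] u=2 | in ⊤ | out − | ==
  [9] u=3 | in ⊤ | out ⊤ | ==

Converged values:
  [0] 0
  [1] ⊤
  [2] −
  [3] ⊤
  [4] ⊤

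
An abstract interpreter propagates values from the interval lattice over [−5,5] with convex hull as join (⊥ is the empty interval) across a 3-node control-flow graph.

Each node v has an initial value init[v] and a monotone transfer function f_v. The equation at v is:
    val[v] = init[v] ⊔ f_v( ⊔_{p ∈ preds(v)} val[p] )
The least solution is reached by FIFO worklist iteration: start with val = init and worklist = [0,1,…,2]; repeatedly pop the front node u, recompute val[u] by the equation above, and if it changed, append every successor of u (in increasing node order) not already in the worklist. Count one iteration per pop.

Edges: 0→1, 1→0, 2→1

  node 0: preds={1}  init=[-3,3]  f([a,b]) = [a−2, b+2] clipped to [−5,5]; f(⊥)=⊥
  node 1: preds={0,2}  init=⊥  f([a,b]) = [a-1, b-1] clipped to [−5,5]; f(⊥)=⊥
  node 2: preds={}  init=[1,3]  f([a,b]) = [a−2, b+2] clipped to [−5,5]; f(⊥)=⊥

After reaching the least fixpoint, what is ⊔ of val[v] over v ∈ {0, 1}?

Trace (8 dequeues):
  [1] u=0 | in ⊥ | out [-3,3] | ==
  [2] u=1 | in [-3,3] | out [-4,2] | prev ⊥ | push {0}
  [3] u=2 | in ⊥ | out [1,3] | ==
  [4] u=0 | in [-4,2] | out [-5,4] | prev [-3,3] | push {1}
  [5] u=1 | in [-5,4] | out [-5,3] | prev [-4,2] | push {0}
  [6] u=0 | in [-5,3] | out [-5,5] | prev [-5,4] | push {1}
  [7] u=1 | in [-5,5] | out [-5,4] | prev [-5,3] | push {0}
  [8] u=0 | in [-5,4] | out [-5,5] | ==

Converged values:
  [0] [-5,5]
  [1] [-5,4]
  [2] [1,3]

[-5,5]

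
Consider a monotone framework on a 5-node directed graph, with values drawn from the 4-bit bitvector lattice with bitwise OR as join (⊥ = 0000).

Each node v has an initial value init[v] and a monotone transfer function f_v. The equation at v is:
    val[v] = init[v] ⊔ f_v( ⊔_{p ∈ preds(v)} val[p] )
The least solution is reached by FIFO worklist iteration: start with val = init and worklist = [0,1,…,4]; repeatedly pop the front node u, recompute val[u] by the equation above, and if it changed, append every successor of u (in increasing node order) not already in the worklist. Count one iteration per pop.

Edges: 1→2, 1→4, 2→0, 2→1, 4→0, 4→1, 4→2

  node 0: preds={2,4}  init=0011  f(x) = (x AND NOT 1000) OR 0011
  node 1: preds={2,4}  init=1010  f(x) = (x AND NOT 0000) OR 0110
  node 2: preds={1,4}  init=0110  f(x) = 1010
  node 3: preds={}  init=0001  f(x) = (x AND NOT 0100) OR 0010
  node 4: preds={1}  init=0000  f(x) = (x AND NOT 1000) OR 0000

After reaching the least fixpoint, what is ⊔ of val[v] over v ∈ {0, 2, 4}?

Trace (8 dequeues):
  [1] u=0 | in 0110 | out 0111 | prev 0011 | push {}
  [2] u=1 | in 0110 | out 1110 | prev 1010 | push {}
  [3] u=2 | in 1110 | out 1110 | prev 0110 | push {0,1}
  [4] u=3 | in 0000 | out 0011 | prev 0001 | push {}
  [5] u=4 | in 1110 | out 0110 | prev 0000 | push {2}
  [6] u=0 | in 1110 | out 0111 | ==
  [7] u=1 | in 1110 | out 1110 | ==
  [8] u=2 | in 1110 | out 1110 | ==

Converged values:
  [0] 0111
  [1] 1110
  [2] 1110
  [3] 0011
  [4] 0110

1111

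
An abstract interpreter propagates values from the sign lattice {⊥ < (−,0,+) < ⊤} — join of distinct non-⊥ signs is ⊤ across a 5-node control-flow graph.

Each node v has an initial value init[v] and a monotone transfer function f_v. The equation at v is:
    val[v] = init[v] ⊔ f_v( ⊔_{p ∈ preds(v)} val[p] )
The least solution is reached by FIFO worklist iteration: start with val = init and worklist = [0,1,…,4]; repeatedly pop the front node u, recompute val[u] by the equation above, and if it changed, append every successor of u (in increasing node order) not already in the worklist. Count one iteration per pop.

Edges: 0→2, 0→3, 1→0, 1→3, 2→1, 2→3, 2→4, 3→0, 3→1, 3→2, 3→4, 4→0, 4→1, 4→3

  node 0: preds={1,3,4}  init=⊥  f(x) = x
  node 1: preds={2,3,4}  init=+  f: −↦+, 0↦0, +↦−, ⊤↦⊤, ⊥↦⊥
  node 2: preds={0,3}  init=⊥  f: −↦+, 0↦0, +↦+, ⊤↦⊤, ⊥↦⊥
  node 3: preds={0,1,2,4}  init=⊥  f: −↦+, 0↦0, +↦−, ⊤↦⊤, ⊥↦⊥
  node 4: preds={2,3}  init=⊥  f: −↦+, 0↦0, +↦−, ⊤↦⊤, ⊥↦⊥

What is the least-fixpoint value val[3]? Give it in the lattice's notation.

Trace (13 dequeues):
  [1] u=0 | in + | out + | prev ⊥ | push {}
  [2] u=1 | in ⊥ | out + | ==
  [3] u=2 | in + | out + | prev ⊥ | push {1}
  [4] u=3 | in + | out − | prev ⊥ | push {0,2}
  [5] u=4 | in ⊤ | out ⊤ | prev ⊥ | push {3}
  [6] u=1 | in ⊤ | out ⊤ | prev + | push {}
  [7] u=0 | in ⊤ | out ⊤ | prev + | push {}
  [8] u=2 | in ⊤ | out ⊤ | prev + | push {1,4}
  [9] u=3 | in ⊤ | out ⊤ | prev − | push {0,2}
  [10] u=1 | in ⊤ | out ⊤ | ==
  [11] u=4 | in ⊤ | out ⊤ | ==
  [12] u=0 | in ⊤ | out ⊤ | ==
  [13] u=2 | in ⊤ | out ⊤ | ==

Converged values:
  [0] ⊤
  [1] ⊤
  [2] ⊤
  [3] ⊤
  [4] ⊤

⊤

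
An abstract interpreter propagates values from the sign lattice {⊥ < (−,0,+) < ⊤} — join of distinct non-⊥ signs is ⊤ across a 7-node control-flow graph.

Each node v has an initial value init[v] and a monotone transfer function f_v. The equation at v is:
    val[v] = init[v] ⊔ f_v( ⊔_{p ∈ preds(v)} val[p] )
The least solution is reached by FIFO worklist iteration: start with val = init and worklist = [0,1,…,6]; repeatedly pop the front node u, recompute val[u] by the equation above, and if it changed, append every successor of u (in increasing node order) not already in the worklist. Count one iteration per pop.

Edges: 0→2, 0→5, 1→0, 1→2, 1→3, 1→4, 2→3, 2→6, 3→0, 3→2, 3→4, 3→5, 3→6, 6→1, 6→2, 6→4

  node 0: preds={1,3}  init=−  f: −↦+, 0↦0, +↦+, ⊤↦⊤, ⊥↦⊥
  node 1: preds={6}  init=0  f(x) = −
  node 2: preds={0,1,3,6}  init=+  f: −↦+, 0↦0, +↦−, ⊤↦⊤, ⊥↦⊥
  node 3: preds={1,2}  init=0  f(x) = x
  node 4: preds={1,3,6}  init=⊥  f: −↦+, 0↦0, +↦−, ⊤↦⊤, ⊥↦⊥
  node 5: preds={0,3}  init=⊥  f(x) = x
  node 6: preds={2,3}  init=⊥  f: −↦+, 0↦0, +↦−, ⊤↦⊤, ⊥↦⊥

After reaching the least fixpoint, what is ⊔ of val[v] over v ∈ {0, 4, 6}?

⊤

Iteration log — 11 steps:
  step 1. node 0  ⊔preds=0  new=⊤  old=−  +wl: 
  step 2. node 1  ⊔preds=⊥  new=⊤  old=0  +wl: 0
  step 3. node 2  ⊔preds=⊤  new=⊤  old=+  +wl: 
  step 4. node 3  ⊔preds=⊤  new=⊤  old=0  +wl: 2
  step 5. node 4  ⊔preds=⊤  new=⊤  old=⊥  +wl: 
  step 6. node 5  ⊔preds=⊤  new=⊤  old=⊥  +wl: 
  step 7. node 6  ⊔preds=⊤  new=⊤  old=⊥  +wl: 1,4
  step 8. node 0  ⊔preds=⊤  new=⊤  stable
  step 9. node 2  ⊔preds=⊤  new=⊤  stable
  step 10. node 1  ⊔preds=⊤  new=⊤  stable
  step 11. node 4  ⊔preds=⊤  new=⊤  stable

Least fixpoint reached:
  node 0: ⊤
  node 1: ⊤
  node 2: ⊤
  node 3: ⊤
  node 4: ⊤
  node 5: ⊤
  node 6: ⊤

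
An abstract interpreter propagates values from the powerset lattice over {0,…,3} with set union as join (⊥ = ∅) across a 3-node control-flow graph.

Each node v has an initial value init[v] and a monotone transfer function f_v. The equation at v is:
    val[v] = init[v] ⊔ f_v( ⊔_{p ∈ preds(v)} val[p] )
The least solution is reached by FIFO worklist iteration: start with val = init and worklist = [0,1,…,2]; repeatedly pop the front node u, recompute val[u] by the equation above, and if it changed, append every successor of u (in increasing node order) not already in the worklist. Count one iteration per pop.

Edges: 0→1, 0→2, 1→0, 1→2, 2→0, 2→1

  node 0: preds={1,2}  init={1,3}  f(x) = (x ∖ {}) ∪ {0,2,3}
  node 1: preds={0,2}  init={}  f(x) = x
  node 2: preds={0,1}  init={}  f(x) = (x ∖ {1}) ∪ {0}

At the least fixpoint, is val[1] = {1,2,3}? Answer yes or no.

no

Iteration log — 5 steps:
  step 1. node 0  ⊔preds={}  new={0,1,2,3}  old={1,3}  +wl: 
  step 2. node 1  ⊔preds={0,1,2,3}  new={0,1,2,3}  old={}  +wl: 0
  step 3. node 2  ⊔preds={0,1,2,3}  new={0,2,3}  old={}  +wl: 1
  step 4. node 0  ⊔preds={0,1,2,3}  new={0,1,2,3}  stable
  step 5. node 1  ⊔preds={0,1,2,3}  new={0,1,2,3}  stable

Least fixpoint reached:
  node 0: {0,1,2,3}
  node 1: {0,1,2,3}
  node 2: {0,2,3}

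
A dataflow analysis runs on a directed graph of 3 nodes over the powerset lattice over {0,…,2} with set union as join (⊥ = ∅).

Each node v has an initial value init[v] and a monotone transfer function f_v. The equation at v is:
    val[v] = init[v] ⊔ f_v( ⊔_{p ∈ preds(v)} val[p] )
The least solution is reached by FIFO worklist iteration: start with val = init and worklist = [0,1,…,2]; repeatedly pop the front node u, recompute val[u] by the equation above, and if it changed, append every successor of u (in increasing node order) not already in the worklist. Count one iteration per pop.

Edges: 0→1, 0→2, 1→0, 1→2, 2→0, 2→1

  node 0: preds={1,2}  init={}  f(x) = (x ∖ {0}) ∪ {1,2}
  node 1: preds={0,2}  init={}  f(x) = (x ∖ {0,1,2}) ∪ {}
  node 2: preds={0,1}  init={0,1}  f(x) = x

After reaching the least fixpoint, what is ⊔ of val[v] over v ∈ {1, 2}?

Worklist (5 pops):
  #1 pop 0: in={0,1} → {1,2} (was {}); enqueue []
  #2 pop 1: in={0,1,2} → {} (no change)
  #3 pop 2: in={1,2} → {0,1,2} (was {0,1}); enqueue [0,1]
  #4 pop 0: in={0,1,2} → {1,2} (no change)
  #5 pop 1: in={0,1,2} → {} (no change)

Fixpoint:
  val[0] = {1,2}
  val[1] = {}
  val[2] = {0,1,2}

{0,1,2}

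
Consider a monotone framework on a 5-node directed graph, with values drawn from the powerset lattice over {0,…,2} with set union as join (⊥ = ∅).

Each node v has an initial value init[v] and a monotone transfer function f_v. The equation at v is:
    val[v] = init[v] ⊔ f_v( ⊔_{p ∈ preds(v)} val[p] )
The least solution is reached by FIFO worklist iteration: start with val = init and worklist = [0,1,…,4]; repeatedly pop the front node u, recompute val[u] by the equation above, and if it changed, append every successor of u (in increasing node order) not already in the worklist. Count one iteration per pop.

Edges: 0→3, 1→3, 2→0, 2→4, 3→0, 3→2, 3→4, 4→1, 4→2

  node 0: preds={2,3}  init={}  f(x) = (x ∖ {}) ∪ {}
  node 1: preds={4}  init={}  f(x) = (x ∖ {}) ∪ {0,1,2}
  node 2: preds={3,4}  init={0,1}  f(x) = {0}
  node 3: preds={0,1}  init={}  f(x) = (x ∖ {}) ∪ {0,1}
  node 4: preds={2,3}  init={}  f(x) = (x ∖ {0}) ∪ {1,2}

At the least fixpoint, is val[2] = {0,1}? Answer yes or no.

yes

Trace (9 dequeues):
  [1] u=0 | in {0,1} | out {0,1} | prev {} | push {}
  [2] u=1 | in {} | out {0,1,2} | prev {} | push {}
  [3] u=2 | in {} | out {0,1} | ==
  [4] u=3 | in {0,1,2} | out {0,1,2} | prev {} | push {0,2}
  [5] u=4 | in {0,1,2} | out {1,2} | prev {} | push {1}
  [6] u=0 | in {0,1,2} | out {0,1,2} | prev {0,1} | push {3}
  [7] u=2 | in {0,1,2} | out {0,1} | ==
  [8] u=1 | in {1,2} | out {0,1,2} | ==
  [9] u=3 | in {0,1,2} | out {0,1,2} | ==

Converged values:
  [0] {0,1,2}
  [1] {0,1,2}
  [2] {0,1}
  [3] {0,1,2}
  [4] {1,2}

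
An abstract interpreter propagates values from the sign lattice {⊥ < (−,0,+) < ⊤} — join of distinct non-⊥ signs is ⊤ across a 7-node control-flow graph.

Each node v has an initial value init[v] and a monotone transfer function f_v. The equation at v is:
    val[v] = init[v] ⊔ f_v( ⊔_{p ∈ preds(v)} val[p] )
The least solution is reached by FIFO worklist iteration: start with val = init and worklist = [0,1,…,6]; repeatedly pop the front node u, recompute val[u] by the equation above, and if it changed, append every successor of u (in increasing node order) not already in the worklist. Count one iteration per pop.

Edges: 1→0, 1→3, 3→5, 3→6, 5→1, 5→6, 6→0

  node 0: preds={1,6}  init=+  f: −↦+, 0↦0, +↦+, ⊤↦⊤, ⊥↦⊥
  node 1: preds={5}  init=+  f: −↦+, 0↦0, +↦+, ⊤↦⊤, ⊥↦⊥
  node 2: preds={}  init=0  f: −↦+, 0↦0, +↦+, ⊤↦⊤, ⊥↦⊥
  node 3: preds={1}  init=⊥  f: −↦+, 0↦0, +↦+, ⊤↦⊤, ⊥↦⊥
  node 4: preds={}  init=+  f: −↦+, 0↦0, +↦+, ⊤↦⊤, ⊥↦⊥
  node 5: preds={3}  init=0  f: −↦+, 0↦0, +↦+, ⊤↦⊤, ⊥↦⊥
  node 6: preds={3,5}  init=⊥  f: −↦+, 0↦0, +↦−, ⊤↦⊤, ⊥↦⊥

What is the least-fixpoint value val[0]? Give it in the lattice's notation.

⊤

Iteration log — 9 steps:
  step 1. node 0  ⊔preds=+  new=+  stable
  step 2. node 1  ⊔preds=0  new=⊤  old=+  +wl: 0
  step 3. node 2  ⊔preds=⊥  new=0  stable
  step 4. node 3  ⊔preds=⊤  new=⊤  old=⊥  +wl: 
  step 5. node 4  ⊔preds=⊥  new=+  stable
  step 6. node 5  ⊔preds=⊤  new=⊤  old=0  +wl: 1
  step 7. node 6  ⊔preds=⊤  new=⊤  old=⊥  +wl: 
  step 8. node 0  ⊔preds=⊤  new=⊤  old=+  +wl: 
  step 9. node 1  ⊔preds=⊤  new=⊤  stable

Least fixpoint reached:
  node 0: ⊤
  node 1: ⊤
  node 2: 0
  node 3: ⊤
  node 4: +
  node 5: ⊤
  node 6: ⊤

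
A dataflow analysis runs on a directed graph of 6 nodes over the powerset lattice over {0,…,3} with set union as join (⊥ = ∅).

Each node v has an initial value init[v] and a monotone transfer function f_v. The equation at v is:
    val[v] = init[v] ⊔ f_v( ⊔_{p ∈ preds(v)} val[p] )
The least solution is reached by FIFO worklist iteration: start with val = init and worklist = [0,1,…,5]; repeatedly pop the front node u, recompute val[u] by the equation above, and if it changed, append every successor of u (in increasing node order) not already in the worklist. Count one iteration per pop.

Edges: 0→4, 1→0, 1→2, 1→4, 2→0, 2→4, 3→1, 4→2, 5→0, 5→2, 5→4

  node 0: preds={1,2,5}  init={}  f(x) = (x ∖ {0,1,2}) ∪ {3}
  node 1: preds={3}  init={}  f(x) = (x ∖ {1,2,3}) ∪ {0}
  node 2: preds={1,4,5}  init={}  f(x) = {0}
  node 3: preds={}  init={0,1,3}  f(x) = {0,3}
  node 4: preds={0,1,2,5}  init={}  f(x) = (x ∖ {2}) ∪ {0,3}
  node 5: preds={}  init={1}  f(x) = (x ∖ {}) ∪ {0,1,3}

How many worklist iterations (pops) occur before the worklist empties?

9

Trace (9 dequeues):
  [1] u=0 | in {1} | out {3} | prev {} | push {}
  [2] u=1 | in {0,1,3} | out {0} | prev {} | push {0}
  [3] u=2 | in {0,1} | out {0} | prev {} | push {}
  [4] u=3 | in {} | out {0,1,3} | ==
  [5] u=4 | in {0,1,3} | out {0,1,3} | prev {} | push {2}
  [6] u=5 | in {} | out {0,1,3} | prev {1} | push {4}
  [7] u=0 | in {0,1,3} | out {3} | ==
  [8] u=2 | in {0,1,3} | out {0} | ==
  [9] u=4 | in {0,1,3} | out {0,1,3} | ==

Converged values:
  [0] {3}
  [1] {0}
  [2] {0}
  [3] {0,1,3}
  [4] {0,1,3}
  [5] {0,1,3}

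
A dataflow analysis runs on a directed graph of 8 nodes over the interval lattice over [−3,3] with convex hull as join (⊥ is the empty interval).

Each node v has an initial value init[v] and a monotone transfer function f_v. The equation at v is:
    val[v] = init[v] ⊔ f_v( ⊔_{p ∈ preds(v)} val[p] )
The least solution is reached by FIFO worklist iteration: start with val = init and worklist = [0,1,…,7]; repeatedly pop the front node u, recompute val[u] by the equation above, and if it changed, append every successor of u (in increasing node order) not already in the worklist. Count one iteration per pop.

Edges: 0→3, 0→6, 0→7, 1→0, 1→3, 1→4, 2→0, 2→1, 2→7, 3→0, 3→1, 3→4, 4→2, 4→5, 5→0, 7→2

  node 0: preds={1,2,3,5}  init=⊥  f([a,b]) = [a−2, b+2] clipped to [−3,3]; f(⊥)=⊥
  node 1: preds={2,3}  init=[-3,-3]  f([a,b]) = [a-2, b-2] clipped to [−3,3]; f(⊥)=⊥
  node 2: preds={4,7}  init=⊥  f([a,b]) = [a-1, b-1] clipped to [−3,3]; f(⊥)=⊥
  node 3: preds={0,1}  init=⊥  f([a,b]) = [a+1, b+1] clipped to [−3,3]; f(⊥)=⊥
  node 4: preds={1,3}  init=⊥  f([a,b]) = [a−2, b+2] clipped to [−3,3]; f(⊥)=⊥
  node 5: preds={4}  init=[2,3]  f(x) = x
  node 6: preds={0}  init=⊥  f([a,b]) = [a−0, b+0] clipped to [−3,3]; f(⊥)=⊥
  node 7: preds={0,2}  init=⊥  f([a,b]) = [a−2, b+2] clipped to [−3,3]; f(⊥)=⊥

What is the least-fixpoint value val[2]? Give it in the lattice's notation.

[-3,2]

Worklist (16 pops):
  #1 pop 0: in=[-3,3] → [-3,3] (was ⊥); enqueue []
  #2 pop 1: in=⊥ → [-3,-3] (no change)
  #3 pop 2: in=⊥ → ⊥ (no change)
  #4 pop 3: in=[-3,3] → [-2,3] (was ⊥); enqueue [0,1]
  #5 pop 4: in=[-3,3] → [-3,3] (was ⊥); enqueue [2]
  #6 pop 5: in=[-3,3] → [-3,3] (was [2,3]); enqueue []
  #7 pop 6: in=[-3,3] → [-3,3] (was ⊥); enqueue []
  #8 pop 7: in=[-3,3] → [-3,3] (was ⊥); enqueue []
  #9 pop 0: in=[-3,3] → [-3,3] (no change)
  #10 pop 1: in=[-2,3] → [-3,1] (was [-3,-3]); enqueue [0,3,4]
  #11 pop 2: in=[-3,3] → [-3,2] (was ⊥); enqueue [1,7]
  #12 pop 0: in=[-3,3] → [-3,3] (no change)
  #13 pop 3: in=[-3,3] → [-2,3] (no change)
  #14 pop 4: in=[-3,3] → [-3,3] (no change)
  #15 pop 1: in=[-3,3] → [-3,1] (no change)
  #16 pop 7: in=[-3,3] → [-3,3] (no change)

Fixpoint:
  val[0] = [-3,3]
  val[1] = [-3,1]
  val[2] = [-3,2]
  val[3] = [-2,3]
  val[4] = [-3,3]
  val[5] = [-3,3]
  val[6] = [-3,3]
  val[7] = [-3,3]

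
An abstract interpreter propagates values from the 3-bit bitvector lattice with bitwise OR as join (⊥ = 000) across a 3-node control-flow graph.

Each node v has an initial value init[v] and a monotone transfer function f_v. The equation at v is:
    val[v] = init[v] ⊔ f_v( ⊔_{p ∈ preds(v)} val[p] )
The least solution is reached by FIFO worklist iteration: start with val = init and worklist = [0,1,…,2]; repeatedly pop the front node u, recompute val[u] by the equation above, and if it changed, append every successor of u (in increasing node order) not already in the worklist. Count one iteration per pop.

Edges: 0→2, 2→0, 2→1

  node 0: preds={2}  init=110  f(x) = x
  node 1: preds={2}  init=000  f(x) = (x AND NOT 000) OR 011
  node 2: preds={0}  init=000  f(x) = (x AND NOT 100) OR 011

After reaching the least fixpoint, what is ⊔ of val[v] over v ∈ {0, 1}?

Trace (6 dequeues):
  [1] u=0 | in 000 | out 110 | ==
  [2] u=1 | in 000 | out 011 | prev 000 | push {}
  [3] u=2 | in 110 | out 011 | prev 000 | push {0,1}
  [4] u=0 | in 011 | out 111 | prev 110 | push {2}
  [5] u=1 | in 011 | out 011 | ==
  [6] u=2 | in 111 | out 011 | ==

Converged values:
  [0] 111
  [1] 011
  [2] 011

111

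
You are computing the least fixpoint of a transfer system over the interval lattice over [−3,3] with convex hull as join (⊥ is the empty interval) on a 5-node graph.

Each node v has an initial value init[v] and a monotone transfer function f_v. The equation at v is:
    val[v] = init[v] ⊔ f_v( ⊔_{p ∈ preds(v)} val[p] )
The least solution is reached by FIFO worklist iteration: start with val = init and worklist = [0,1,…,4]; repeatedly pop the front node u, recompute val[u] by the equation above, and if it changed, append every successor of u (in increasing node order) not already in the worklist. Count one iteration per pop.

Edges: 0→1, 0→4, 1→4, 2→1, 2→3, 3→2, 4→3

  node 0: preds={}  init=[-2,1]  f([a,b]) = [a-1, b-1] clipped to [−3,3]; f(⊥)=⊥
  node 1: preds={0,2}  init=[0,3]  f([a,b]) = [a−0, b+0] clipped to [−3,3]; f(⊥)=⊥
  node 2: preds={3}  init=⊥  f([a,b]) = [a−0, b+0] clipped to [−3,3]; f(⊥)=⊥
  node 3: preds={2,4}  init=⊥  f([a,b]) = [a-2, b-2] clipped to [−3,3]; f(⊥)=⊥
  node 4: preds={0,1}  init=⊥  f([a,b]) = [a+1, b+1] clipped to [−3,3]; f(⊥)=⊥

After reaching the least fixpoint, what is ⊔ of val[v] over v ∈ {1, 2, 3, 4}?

Trace (11 dequeues):
  [1] u=0 | in ⊥ | out [-2,1] | ==
  [2] u=1 | in [-2,1] | out [-2,3] | prev [0,3] | push {}
  [3] u=2 | in ⊥ | out ⊥ | ==
  [4] u=3 | in ⊥ | out ⊥ | ==
  [5] u=4 | in [-2,3] | out [-1,3] | prev ⊥ | push {3}
  [6] u=3 | in [-1,3] | out [-3,1] | prev ⊥ | push {2}
  [7] u=2 | in [-3,1] | out [-3,1] | prev ⊥ | push {1,3}
  [8] u=1 | in [-3,1] | out [-3,3] | prev [-2,3] | push {4}
  [9] u=3 | in [-3,3] | out [-3,1] | ==
  [10] u=4 | in [-3,3] | out [-2,3] | prev [-1,3] | push {3}
  [11] u=3 | in [-3,3] | out [-3,1] | ==

Converged values:
  [0] [-2,1]
  [1] [-3,3]
  [2] [-3,1]
  [3] [-3,1]
  [4] [-2,3]

[-3,3]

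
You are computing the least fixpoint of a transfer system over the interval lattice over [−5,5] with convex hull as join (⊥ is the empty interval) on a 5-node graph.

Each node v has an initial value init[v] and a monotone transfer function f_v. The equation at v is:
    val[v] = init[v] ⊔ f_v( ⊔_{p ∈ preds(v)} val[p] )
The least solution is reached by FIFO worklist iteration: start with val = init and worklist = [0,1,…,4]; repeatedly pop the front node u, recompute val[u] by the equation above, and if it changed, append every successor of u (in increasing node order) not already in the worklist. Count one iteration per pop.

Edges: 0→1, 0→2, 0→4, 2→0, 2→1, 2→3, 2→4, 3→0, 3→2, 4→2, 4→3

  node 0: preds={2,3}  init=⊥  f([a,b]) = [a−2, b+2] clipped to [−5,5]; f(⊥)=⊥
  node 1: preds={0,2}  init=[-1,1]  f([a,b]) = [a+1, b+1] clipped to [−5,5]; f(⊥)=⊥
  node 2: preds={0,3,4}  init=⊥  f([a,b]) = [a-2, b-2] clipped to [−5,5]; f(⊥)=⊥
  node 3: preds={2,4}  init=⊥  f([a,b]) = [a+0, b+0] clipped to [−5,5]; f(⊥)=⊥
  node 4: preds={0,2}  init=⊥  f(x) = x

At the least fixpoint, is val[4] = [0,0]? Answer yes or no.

no

Worklist (5 pops):
  #1 pop 0: in=⊥ → ⊥ (no change)
  #2 pop 1: in=⊥ → [-1,1] (no change)
  #3 pop 2: in=⊥ → ⊥ (no change)
  #4 pop 3: in=⊥ → ⊥ (no change)
  #5 pop 4: in=⊥ → ⊥ (no change)

Fixpoint:
  val[0] = ⊥
  val[1] = [-1,1]
  val[2] = ⊥
  val[3] = ⊥
  val[4] = ⊥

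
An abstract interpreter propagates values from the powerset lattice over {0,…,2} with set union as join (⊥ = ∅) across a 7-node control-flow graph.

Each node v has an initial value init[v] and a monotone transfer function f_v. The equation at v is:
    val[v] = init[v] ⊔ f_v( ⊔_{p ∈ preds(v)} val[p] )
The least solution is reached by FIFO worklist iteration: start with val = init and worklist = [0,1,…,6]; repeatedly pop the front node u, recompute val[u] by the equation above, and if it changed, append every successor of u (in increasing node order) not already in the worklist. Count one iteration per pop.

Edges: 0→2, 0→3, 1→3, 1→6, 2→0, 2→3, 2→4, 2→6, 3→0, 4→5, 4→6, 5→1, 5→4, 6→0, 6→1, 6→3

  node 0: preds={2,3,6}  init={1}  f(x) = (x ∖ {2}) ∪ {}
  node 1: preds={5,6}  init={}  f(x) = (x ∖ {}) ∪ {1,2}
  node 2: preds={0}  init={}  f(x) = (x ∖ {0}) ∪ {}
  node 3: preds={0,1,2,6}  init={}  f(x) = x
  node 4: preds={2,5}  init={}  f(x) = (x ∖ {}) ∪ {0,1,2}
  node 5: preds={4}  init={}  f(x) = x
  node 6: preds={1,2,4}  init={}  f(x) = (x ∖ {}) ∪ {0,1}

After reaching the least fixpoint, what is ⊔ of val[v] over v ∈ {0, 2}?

Trace (14 dequeues):
  [1] u=0 | in {} | out {1} | ==
  [2] u=1 | in {} | out {1,2} | prev {} | push {}
  [3] u=2 | in {1} | out {1} | prev {} | push {0}
  [4] u=3 | in {1,2} | out {1,2} | prev {} | push {}
  [5] u=4 | in {1} | out {0,1,2} | prev {} | push {}
  [6] u=5 | in {0,1,2} | out {0,1,2} | prev {} | push {1,4}
  [7] u=6 | in {0,1,2} | out {0,1,2} | prev {} | push {3}
  [8] u=0 | in {0,1,2} | out {0,1} | prev {1} | push {2}
  [9] u=1 | in {0,1,2} | out {0,1,2} | prev {1,2} | push {6}
  [10] u=4 | in {0,1,2} | out {0,1,2} | ==
  [11] u=3 | in {0,1,2} | out {0,1,2} | prev {1,2} | push {0}
  [12] u=2 | in {0,1} | out {1} | ==
  [13] u=6 | in {0,1,2} | out {0,1,2} | ==
  [14] u=0 | in {0,1,2} | out {0,1} | ==

Converged values:
  [0] {0,1}
  [1] {0,1,2}
  [2] {1}
  [3] {0,1,2}
  [4] {0,1,2}
  [5] {0,1,2}
  [6] {0,1,2}

{0,1}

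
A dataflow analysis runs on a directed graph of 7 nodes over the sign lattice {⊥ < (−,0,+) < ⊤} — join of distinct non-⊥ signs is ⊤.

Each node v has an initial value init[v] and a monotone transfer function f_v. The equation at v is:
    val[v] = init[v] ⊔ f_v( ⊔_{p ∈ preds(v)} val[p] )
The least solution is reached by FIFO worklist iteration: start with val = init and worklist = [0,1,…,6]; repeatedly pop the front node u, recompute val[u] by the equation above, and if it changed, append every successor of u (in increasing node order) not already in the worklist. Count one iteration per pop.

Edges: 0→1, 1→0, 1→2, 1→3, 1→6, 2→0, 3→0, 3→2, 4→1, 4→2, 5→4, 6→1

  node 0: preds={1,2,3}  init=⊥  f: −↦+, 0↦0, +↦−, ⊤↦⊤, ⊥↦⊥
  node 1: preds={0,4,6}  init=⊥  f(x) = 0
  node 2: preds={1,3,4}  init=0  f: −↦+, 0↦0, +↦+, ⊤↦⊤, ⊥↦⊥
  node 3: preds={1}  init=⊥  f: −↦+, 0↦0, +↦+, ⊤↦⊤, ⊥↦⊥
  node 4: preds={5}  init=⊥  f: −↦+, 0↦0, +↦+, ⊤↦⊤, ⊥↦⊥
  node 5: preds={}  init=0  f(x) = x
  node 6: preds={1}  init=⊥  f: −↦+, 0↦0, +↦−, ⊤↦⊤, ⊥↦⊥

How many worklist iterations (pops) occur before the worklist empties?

10

Iteration log — 10 steps:
  step 1. node 0  ⊔preds=0  new=0  old=⊥  +wl: 
  step 2. node 1  ⊔preds=0  new=0  old=⊥  +wl: 0
  step 3. node 2  ⊔preds=0  new=0  stable
  step 4. node 3  ⊔preds=0  new=0  old=⊥  +wl: 2
  step 5. node 4  ⊔preds=0  new=0  old=⊥  +wl: 1
  step 6. node 5  ⊔preds=⊥  new=0  stable
  step 7. node 6  ⊔preds=0  new=0  old=⊥  +wl: 
  step 8. node 0  ⊔preds=0  new=0  stable
  step 9. node 2  ⊔preds=0  new=0  stable
  step 10. node 1  ⊔preds=0  new=0  stable

Least fixpoint reached:
  node 0: 0
  node 1: 0
  node 2: 0
  node 3: 0
  node 4: 0
  node 5: 0
  node 6: 0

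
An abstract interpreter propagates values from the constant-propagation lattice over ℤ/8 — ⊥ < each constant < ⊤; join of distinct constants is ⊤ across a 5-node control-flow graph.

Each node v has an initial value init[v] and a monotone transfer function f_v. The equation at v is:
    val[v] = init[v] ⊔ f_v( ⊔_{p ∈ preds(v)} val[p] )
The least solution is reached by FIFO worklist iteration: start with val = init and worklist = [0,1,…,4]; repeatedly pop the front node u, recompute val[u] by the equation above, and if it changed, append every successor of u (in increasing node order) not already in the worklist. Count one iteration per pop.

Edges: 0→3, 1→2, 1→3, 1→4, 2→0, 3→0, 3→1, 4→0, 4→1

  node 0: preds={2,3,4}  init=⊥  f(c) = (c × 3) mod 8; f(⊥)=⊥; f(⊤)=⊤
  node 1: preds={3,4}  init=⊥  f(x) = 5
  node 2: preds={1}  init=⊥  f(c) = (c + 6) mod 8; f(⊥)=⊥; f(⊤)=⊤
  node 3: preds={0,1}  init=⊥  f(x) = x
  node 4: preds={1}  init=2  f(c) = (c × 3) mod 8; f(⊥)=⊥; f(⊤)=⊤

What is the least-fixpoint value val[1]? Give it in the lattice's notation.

5

Worklist (8 pops):
  #1 pop 0: in=2 → 6 (was ⊥); enqueue []
  #2 pop 1: in=2 → 5 (was ⊥); enqueue []
  #3 pop 2: in=5 → 3 (was ⊥); enqueue [0]
  #4 pop 3: in=⊤ → ⊤ (was ⊥); enqueue [1]
  #5 pop 4: in=5 → ⊤ (was 2); enqueue []
  #6 pop 0: in=⊤ → ⊤ (was 6); enqueue [3]
  #7 pop 1: in=⊤ → 5 (no change)
  #8 pop 3: in=⊤ → ⊤ (no change)

Fixpoint:
  val[0] = ⊤
  val[1] = 5
  val[2] = 3
  val[3] = ⊤
  val[4] = ⊤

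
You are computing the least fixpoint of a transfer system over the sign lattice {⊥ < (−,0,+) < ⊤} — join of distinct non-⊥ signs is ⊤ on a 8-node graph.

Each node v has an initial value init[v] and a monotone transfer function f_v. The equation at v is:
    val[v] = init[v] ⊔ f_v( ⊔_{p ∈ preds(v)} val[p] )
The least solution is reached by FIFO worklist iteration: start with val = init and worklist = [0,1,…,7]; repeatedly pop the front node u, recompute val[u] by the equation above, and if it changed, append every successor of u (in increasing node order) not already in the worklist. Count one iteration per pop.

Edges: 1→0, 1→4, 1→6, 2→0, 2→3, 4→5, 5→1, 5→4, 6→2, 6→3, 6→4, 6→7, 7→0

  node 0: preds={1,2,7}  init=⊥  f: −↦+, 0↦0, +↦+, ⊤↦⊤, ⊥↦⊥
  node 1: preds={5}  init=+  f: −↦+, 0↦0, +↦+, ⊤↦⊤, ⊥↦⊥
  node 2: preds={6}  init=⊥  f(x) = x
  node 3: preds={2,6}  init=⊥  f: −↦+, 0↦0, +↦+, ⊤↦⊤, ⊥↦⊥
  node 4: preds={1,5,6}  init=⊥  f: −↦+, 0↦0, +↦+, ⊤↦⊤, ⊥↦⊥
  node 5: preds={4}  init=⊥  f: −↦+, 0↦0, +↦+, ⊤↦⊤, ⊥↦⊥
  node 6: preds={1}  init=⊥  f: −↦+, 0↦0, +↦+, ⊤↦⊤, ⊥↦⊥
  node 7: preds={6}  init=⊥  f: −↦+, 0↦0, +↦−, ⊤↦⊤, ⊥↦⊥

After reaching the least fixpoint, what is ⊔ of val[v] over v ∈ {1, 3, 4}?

Worklist (13 pops):
  #1 pop 0: in=+ → + (was ⊥); enqueue []
  #2 pop 1: in=⊥ → + (no change)
  #3 pop 2: in=⊥ → ⊥ (no change)
  #4 pop 3: in=⊥ → ⊥ (no change)
  #5 pop 4: in=+ → + (was ⊥); enqueue []
  #6 pop 5: in=+ → + (was ⊥); enqueue [1,4]
  #7 pop 6: in=+ → + (was ⊥); enqueue [2,3]
  #8 pop 7: in=+ → − (was ⊥); enqueue [0]
  #9 pop 1: in=+ → + (no change)
  #10 pop 4: in=+ → + (no change)
  #11 pop 2: in=+ → + (was ⊥); enqueue []
  #12 pop 3: in=+ → + (was ⊥); enqueue []
  #13 pop 0: in=⊤ → ⊤ (was +); enqueue []

Fixpoint:
  val[0] = ⊤
  val[1] = +
  val[2] = +
  val[3] = +
  val[4] = +
  val[5] = +
  val[6] = +
  val[7] = −

+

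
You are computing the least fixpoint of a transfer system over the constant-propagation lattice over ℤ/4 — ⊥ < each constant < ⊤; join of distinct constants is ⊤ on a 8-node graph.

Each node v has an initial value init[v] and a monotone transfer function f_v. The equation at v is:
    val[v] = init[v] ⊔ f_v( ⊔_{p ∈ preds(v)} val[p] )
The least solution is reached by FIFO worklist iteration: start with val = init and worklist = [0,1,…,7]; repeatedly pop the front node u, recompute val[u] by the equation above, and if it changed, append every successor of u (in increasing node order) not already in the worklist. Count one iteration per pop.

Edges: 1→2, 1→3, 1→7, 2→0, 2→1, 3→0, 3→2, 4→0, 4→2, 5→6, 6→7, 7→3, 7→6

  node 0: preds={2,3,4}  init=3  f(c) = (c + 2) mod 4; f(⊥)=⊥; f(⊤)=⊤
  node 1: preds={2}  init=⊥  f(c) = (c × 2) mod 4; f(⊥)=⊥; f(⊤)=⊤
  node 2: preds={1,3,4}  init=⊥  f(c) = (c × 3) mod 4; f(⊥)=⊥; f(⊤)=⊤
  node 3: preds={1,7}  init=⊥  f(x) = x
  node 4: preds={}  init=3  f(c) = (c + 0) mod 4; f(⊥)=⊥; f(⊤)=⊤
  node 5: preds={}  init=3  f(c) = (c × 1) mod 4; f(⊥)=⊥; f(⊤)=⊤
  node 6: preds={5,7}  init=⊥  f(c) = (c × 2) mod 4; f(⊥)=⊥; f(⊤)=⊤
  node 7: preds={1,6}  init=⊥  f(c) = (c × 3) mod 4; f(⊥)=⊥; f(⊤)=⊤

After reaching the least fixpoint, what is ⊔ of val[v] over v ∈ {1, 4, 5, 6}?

⊤

Trace (21 dequeues):
  [1] u=0 | in 3 | out ⊤ | prev 3 | push {}
  [2] u=1 | in ⊥ | out ⊥ | ==
  [3] u=2 | in 3 | out 1 | prev ⊥ | push {0,1}
  [4] u=3 | in ⊥ | out ⊥ | ==
  [5] u=4 | in ⊥ | out 3 | ==
  [6] u=5 | in ⊥ | out 3 | ==
  [7] u=6 | in 3 | out 2 | prev ⊥ | push {}
  [8] u=7 | in 2 | out 2 | prev ⊥ | push {3,6}
  [9] u=0 | in ⊤ | out ⊤ | ==
  [10] u=1 | in 1 | out 2 | prev ⊥ | push {2,7}
  [11] u=3 | in 2 | out 2 | prev ⊥ | push {0}
  [12] u=6 | in ⊤ | out ⊤ | prev 2 | push {}
  [13] u=2 | in ⊤ | out ⊤ | prev 1 | push {1}
  [14] u=7 | in ⊤ | out ⊤ | prev 2 | push {3,6}
  [15] u=0 | in ⊤ | out ⊤ | ==
  [16] u=1 | in ⊤ | out ⊤ | prev 2 | push {2,7}
  [17] u=3 | in ⊤ | out ⊤ | prev 2 | push {0}
  [18] u=6 | in ⊤ | out ⊤ | ==
  [19] u=2 | in ⊤ | out ⊤ | ==
  [20] u=7 | in ⊤ | out ⊤ | ==
  [21] u=0 | in ⊤ | out ⊤ | ==

Converged values:
  [0] ⊤
  [1] ⊤
  [2] ⊤
  [3] ⊤
  [4] 3
  [5] 3
  [6] ⊤
  [7] ⊤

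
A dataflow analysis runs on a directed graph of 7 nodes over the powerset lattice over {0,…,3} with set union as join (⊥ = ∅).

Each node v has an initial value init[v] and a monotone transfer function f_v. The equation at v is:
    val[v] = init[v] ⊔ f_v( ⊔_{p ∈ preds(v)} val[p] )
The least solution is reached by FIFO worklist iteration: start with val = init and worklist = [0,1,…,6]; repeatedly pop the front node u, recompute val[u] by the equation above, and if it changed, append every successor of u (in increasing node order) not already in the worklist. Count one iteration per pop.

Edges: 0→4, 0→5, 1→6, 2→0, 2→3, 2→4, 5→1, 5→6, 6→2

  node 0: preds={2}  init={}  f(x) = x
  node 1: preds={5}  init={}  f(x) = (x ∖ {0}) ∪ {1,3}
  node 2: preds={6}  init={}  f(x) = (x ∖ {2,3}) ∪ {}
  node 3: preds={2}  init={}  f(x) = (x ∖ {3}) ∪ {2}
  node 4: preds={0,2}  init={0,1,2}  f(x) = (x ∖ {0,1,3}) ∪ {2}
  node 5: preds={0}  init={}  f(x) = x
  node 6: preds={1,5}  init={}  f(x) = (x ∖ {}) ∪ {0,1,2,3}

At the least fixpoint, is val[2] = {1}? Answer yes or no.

no

Trace (14 dequeues):
  [1] u=0 | in {} | out {} | ==
  [2] u=1 | in {} | out {1,3} | prev {} | push {}
  [3] u=2 | in {} | out {} | ==
  [4] u=3 | in {} | out {2} | prev {} | push {}
  [5] u=4 | in {} | out {0,1,2} | ==
  [6] u=5 | in {} | out {} | ==
  [7] u=6 | in {1,3} | out {0,1,2,3} | prev {} | push {2}
  [8] u=2 | in {0,1,2,3} | out {0,1} | prev {} | push {0,3,4}
  [9] u=0 | in {0,1} | out {0,1} | prev {} | push {5}
  [10] u=3 | in {0,1} | out {0,1,2} | prev {2} | push {}
  [11] u=4 | in {0,1} | out {0,1,2} | ==
  [12] u=5 | in {0,1} | out {0,1} | prev {} | push {1,6}
  [13] u=1 | in {0,1} | out {1,3} | ==
  [14] u=6 | in {0,1,3} | out {0,1,2,3} | ==

Converged values:
  [0] {0,1}
  [1] {1,3}
  [2] {0,1}
  [3] {0,1,2}
  [4] {0,1,2}
  [5] {0,1}
  [6] {0,1,2,3}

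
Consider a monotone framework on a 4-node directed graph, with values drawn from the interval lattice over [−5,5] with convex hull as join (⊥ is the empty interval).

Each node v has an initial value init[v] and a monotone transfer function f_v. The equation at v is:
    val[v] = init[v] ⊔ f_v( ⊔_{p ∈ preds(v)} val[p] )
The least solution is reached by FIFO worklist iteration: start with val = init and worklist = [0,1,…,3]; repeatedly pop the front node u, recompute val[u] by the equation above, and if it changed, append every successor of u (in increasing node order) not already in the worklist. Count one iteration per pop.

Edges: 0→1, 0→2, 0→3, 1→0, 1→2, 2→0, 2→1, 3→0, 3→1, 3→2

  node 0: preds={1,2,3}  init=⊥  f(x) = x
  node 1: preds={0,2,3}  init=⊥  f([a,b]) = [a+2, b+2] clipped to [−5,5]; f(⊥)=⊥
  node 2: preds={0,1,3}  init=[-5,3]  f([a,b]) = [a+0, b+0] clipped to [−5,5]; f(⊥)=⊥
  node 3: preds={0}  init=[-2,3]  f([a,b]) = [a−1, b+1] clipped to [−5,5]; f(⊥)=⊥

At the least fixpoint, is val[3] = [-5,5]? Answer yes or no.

Worklist (11 pops):
  #1 pop 0: in=[-5,3] → [-5,3] (was ⊥); enqueue []
  #2 pop 1: in=[-5,3] → [-3,5] (was ⊥); enqueue [0]
  #3 pop 2: in=[-5,5] → [-5,5] (was [-5,3]); enqueue [1]
  #4 pop 3: in=[-5,3] → [-5,4] (was [-2,3]); enqueue [2]
  #5 pop 0: in=[-5,5] → [-5,5] (was [-5,3]); enqueue [3]
  #6 pop 1: in=[-5,5] → [-3,5] (no change)
  #7 pop 2: in=[-5,5] → [-5,5] (no change)
  #8 pop 3: in=[-5,5] → [-5,5] (was [-5,4]); enqueue [0,1,2]
  #9 pop 0: in=[-5,5] → [-5,5] (no change)
  #10 pop 1: in=[-5,5] → [-3,5] (no change)
  #11 pop 2: in=[-5,5] → [-5,5] (no change)

Fixpoint:
  val[0] = [-5,5]
  val[1] = [-3,5]
  val[2] = [-5,5]
  val[3] = [-5,5]

yes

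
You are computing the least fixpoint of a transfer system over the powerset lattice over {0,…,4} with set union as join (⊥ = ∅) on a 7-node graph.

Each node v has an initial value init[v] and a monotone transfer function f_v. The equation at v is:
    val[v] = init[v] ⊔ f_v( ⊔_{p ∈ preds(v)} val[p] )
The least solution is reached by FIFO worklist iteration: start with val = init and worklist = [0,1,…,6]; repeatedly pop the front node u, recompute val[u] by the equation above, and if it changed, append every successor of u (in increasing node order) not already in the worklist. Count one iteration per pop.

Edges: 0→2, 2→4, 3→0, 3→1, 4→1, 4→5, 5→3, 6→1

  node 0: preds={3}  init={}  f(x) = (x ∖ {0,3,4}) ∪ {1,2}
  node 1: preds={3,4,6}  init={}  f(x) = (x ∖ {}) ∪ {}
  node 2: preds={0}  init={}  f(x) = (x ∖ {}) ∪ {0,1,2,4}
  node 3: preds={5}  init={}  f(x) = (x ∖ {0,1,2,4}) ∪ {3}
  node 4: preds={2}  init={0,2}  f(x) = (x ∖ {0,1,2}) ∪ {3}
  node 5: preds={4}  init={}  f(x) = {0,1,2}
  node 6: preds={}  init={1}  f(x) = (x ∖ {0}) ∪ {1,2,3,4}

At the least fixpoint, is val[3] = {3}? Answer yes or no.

Worklist (10 pops):
  #1 pop 0: in={} → {1,2} (was {}); enqueue []
  #2 pop 1: in={0,1,2} → {0,1,2} (was {}); enqueue []
  #3 pop 2: in={1,2} → {0,1,2,4} (was {}); enqueue []
  #4 pop 3: in={} → {3} (was {}); enqueue [0,1]
  #5 pop 4: in={0,1,2,4} → {0,2,3,4} (was {0,2}); enqueue []
  #6 pop 5: in={0,2,3,4} → {0,1,2} (was {}); enqueue [3]
  #7 pop 6: in={} → {1,2,3,4} (was {1}); enqueue []
  #8 pop 0: in={3} → {1,2} (no change)
  #9 pop 1: in={0,1,2,3,4} → {0,1,2,3,4} (was {0,1,2}); enqueue []
  #10 pop 3: in={0,1,2} → {3} (no change)

Fixpoint:
  val[0] = {1,2}
  val[1] = {0,1,2,3,4}
  val[2] = {0,1,2,4}
  val[3] = {3}
  val[4] = {0,2,3,4}
  val[5] = {0,1,2}
  val[6] = {1,2,3,4}

yes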